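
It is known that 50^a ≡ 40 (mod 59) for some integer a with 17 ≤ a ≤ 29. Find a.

Compute 50^17 mod 59 = 52, then multiply by 50 repeatedly:
  50^17=52  50^18=4  50^19=23  50^20=29  50^21=34
  50^22=48  50^23=40
Found 40 at exponent 23.

23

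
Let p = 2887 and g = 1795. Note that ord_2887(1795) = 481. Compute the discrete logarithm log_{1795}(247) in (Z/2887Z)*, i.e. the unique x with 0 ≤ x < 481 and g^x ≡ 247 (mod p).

Baby-step giant-step with m = ceil(sqrt(481)) = 22.
Baby table (1795^j mod 2887 for j=0..21):
  0:1  1:1795  2:133  3:2001  4:367  5:529  6:2619  7:1069
  8:1887  9:714  10:2689  11:2578  12:2536  13:2208  14:2396  15:2077
  16:1098  17:1976  18:1684  19:91  20:1673  21:555
Giant step factor: 1795^(-22) ≡ 1471 (mod 2887).
Scan 247·1471^i mod 2887 for i = 0, 1, …:
  i=0: 247   i=1: 2462   i=2: 1304   i=3: 1216
  i=4: 1683   i=5: 1534   i=6: 1767   i=7: 957
  i=8: 1778   i=9: 2703   i=10: 714
Match at i=10, j=9: x = 10·22 + 9 = 229.

229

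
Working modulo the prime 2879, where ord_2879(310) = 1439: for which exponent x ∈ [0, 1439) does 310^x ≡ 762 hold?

1268

Baby-step giant-step with m = ceil(sqrt(1439)) = 38.
Baby table (310^j mod 2879 for j=0..37):
  0:1  1:310  2:1093  3:1987  4:2743  5:1025  6:1060  7:394
  8:1222  9:1671  10:2669  11:1117  12:790  13:185  14:2649  15:675
  16:1962  17:751  18:2490  19:328  20:915  21:1508  22:1082  23:1456
  24:2236  25:2200  26:2556  27:635  28:1078  29:216  30:743  31:10
  32:221  33:2293  34:2596  35:1519  36:1613  37:1963
Giant step factor: 310^(-38) ≡ 483 (mod 2879).
Scan 762·483^i mod 2879 for i = 0, 1, …:
  i=0: 762   i=1: 2413   i=2: 2363   i=3: 1245
  i=4: 2503   i=5: 2648   i=6: 708   i=7: 2242
  i=8: 382   i=9: 250     …   i=32: 685
  i=33: 2649
Match at i=33, j=14: x = 33·38 + 14 = 1268.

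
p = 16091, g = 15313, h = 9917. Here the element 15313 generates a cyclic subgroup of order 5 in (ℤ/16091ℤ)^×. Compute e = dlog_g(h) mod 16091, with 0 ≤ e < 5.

Successive powers of 15313 modulo 16091:
  15313^0=1  15313^1=15313  15313^2=9917
So 15313^2 ≡ 9917 (mod 16091), giving e = 2.

2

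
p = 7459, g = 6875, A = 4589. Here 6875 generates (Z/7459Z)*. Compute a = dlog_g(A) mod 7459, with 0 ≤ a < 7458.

6610

Baby-step giant-step with m = ceil(sqrt(7458)) = 87.
Baby table (6875^j mod 7459 for j=0..86):
  0:1  1:6875  2:5401  3:973  4:6111  5:4037  6:6895  7:1180
  8:4567  9:3194  10:6913  11:5586  12:4818  13:5790  14:5026  15:3662
  16:2125  17:4653  18:5183  19:1482  20:7215  21:775  22:2399  23:1276
  24:716  25:7019  26:3354  27:2981  28:4502  29:3859  30:6421  31:2013
  32:2930  33:4450  34:4391  35:1552  36:3630  37:5895  38:3378  39:3883
  40:7323  41:4834  42:3905  43:1934  44:4312  45:2934  46:2114  47:3618
  48:5444  49:5697  50:7125  51:1122  52:1144  53:3214  54:2692  55:1721
  56:1901  57:1207  58:3717  59:7300  60:3348  61:6485  62:1932  63:5480
  64:7050  65:168  66:6314  67:4829  68:6825  69:4765  70:6906  71:2215
  72:4306  73:6438  74:7003  75:5239  76:6073  77:3852  78:3050  79:1501
  80:3578  81:6427  82:5968  83:5500  84:2829  85:3762  86:3397
Giant step factor: 6875^(-87) ≡ 4154 (mod 7459).
Scan 4589·4154^i mod 7459 for i = 0, 1, …:
  i=0: 4589   i=1: 4961   i=2: 6236   i=3: 6696
  i=4: 573   i=5: 821   i=6: 1671   i=7: 4464
  i=8: 382   i=9: 5520     …   i=74: 536
  i=75: 3762
Match at i=75, j=85: a = 75·87 + 85 = 6610.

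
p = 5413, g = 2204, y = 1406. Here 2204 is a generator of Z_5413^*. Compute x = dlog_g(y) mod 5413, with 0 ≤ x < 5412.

Baby-step giant-step with m = ceil(sqrt(5412)) = 74.
Baby table (2204^j mod 5413 for j=0..73):
  0:1  1:2204  2:2155  3:2419  4:5084  5:226  6:108  7:5273
  8:5394  9:1428  10:2359  11:2756  12:838  13:1119  14:3361  15:2660
  16:361  17:5346  18:3896  19:1766  20:317  21:391  22:1097  23:3590
  24:3967  25:1273  26:1758  27:4337  28:4803  29:3397  30:809  31:2159
  32:409  33:2878  34:4489  35:4205  36:764  37:413  38:868  39:2283
  40:3055  41:4861  42:1317  43:1300  44:1723  45:2979  46:5160  47:5340
  48:1498  49:5075  50:2042  51:2365  52:5154  53:2942  54:4807  55:1387
  56:4016  57:1009  58:4506  59:3782  60:4921  61:3645  62:688  63:712
  64:4891  65:2481  66:994  67:3924  68:3935  69:1114  70:3167  71:2711
  72:4505  73:1578
Giant step factor: 2204^(-74) ≡ 1865 (mod 5413).
Scan 1406·1865^i mod 5413 for i = 0, 1, …:
  i=0: 1406   i=1: 2298   i=2: 4087   i=3: 751
  i=4: 4061   i=5: 978   i=6: 5202   i=7: 1634
  i=8: 5304   i=9: 2409     …   i=34: 4133
  i=35: 5346
Match at i=35, j=17: x = 35·74 + 17 = 2607.

2607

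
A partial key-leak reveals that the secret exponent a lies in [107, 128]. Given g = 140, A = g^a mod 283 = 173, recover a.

109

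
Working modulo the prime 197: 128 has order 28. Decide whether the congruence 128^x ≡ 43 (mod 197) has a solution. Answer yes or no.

no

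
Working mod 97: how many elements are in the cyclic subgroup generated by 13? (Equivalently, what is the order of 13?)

The order of 13 must divide p − 1 = 96 = 2^5 · 3.
Divisors: 1, 2, 3, 4, 6, 8, 12, 16, 24, 32, 48, 96.
Check each in increasing order: 13^1 ≡ 13;  13^2 ≡ 72;  13^3 ≡ 63;  13^4 ≡ 43;  13^6 ≡ 89;  13^8 ≡ 6;  13^12 ≡ 64;  13^16 ≡ 36;  13^24 ≡ 22;  13^32 ≡ 35;  13^48 ≡ 96;  13^96 ≡ 1.
Smallest exponent giving 1 is 96.

96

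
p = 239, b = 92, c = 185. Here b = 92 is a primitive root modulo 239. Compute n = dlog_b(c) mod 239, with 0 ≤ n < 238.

Baby-step giant-step with m = ceil(sqrt(238)) = 16.
Baby table (92^j mod 239 for j=0..15):
  0:1  1:92  2:99  3:26  4:2  5:184  6:198  7:52
  8:4  9:129  10:157  11:104  12:8  13:19  14:75  15:208
Giant step factor: 92^(-16) ≡ 15 (mod 239).
Scan 185·15^i mod 239 for i = 0, 1, …:
  i=0: 185   i=1: 146   i=2: 39   i=3: 107
  i=4: 171   i=5: 175   i=6: 235   i=7: 179
  i=8: 56   i=9: 123   i=10: 172   i=11: 190
  i=12: 221   i=13: 208
Match at i=13, j=15: n = 13·16 + 15 = 223.

223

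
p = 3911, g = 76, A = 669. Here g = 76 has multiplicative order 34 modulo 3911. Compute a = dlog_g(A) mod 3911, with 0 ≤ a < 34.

Successive powers of 76 modulo 3911:
  76^0=1  76^1=76  76^2=1865  76^3=944  76^4=1346  76^5=610
  76^6=3339  76^7=3460  76^8=923  76^9=3661  76^10=555  76^11=3070
  76^12=2571  76^13=3757  76^14=29  76^15=2204  76^16=3242  76^17=3910
  76^18=3835  76^19=2046  76^20=2967  76^21=2565  76^22=3301  76^23=572
  76^24=451  76^25=2988  76^26=250  76^27=3356  76^28=841  76^29=1340
  76^30=154  76^31=3882  76^32=1707  76^33=669
So 76^33 ≡ 669 (mod 3911), giving a = 33.

33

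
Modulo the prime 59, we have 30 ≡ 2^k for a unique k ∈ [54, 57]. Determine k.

57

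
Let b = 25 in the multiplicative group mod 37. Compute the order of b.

The order of 25 must divide p − 1 = 36 = 2^2 · 3^2.
Divisors: 1, 2, 3, 4, 6, 9, 12, 18, 36.
Check each in increasing order: 25^1 ≡ 25;  25^2 ≡ 33;  25^3 ≡ 11;  25^4 ≡ 16;  25^6 ≡ 10;  25^9 ≡ 36;  25^12 ≡ 26;  25^18 ≡ 1.
Smallest exponent giving 1 is 18.

18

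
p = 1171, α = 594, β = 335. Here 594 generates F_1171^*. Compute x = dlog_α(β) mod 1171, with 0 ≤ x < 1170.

520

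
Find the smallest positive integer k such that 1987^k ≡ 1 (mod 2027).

2026

The order of 1987 must divide p − 1 = 2026 = 2 · 1013.
Divisors: 1, 2, 1013, 2026.
Check each in increasing order: 1987^1 ≡ 1987;  1987^2 ≡ 1600;  1987^1013 ≡ 2026;  1987^2026 ≡ 1.
Smallest exponent giving 1 is 2026.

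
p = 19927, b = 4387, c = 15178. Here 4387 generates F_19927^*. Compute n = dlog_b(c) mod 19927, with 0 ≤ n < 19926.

3900

Baby-step giant-step with m = ceil(sqrt(19926)) = 142.
Baby table (4387^j mod 19927 for j=0..141):
  0:1  1:4387  2:16214  3:11355  4:16812  5:4417  6:8335  7:19527
  8:18703  9:10602  10:1356  11:10526  12:6703  13:13736  14:584  15:11352
  16:3651  17:15556  18:14124  19:8945  20:5452  21:5524  22:2556  23:14198
  24:14751  25:9668  26:8860  27:11170  28:2297  29:13804  30:19922  31:17919
  32:18565  33:3006  34:15575  35:17769  36:18106  37:2000  38:6120  39:6771
  40:13147  41:7151  42:6339  43:11028  44:17007  45:3021  46:1672  47:1928
  48:9088  49:15056  50:12594  51:12234  52:7147  53:8718  54:5953  55:11441
  56:15481  57:3931  58:8442  59:10688  60:25  61:10040  62:6810  63:4897
  64:1833  65:10790  66:9105  67:9927  68:9254  69:5999  70:13973  71:4099
  72:8159  73:4641  74:14600  75:4822  76:11567  77:10287  78:14341  79:4428
  80:16738  81:18538  82:4119  83:16191  84:10089  85:2576  86:2303  87:272
  88:17571  89:6341  90:19802  91:9581  92:5804  93:15369  94:10762  95:5831
  96:14256  97:10146  98:13511  99:9859  100:9843  101:19359  102:18986  103:16649
  104:6708  105:15744  106:1946  107:8346  108:8003  109:17714  110:15945  111:6945
  112:19259  113:18680  114:9336  115:7047  116:8412  117:18567  118:11780  119:8149
  120:625  121:11876  122:10834  123:2863  124:5971  125:10699  126:8428  127:9051
  128:12153  129:10486  130:10566  131:2840  132:4705  133:16390  134:6314  135:988
  136:10197  137:18051  138:19766  139:11065  140:19910  141:5129
Giant step factor: 4387^(-142) ≡ 9170 (mod 19927).
Scan 15178·9170^i mod 19927 for i = 0, 1, …:
  i=0: 15178   i=1: 12092   i=2: 9812   i=3: 5635
  i=4: 2239   i=5: 6820   i=6: 8474   i=7: 11207
  i=8: 4651   i=9: 5890     …   i=26: 2098
  i=27: 9105
Match at i=27, j=66: n = 27·142 + 66 = 3900.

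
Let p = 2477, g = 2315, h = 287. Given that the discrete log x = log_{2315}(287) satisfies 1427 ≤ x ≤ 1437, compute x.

Compute 2315^1427 mod 2477 = 197, then multiply by 2315 repeatedly:
  2315^1427=197  2315^1428=287
Found 287 at exponent 1428.

1428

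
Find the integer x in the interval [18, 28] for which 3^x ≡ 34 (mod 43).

23

Compute 3^18 mod 43 = 35, then multiply by 3 repeatedly:
  3^18=35  3^19=19  3^20=14  3^21=42  3^22=40
  3^23=34
Found 34 at exponent 23.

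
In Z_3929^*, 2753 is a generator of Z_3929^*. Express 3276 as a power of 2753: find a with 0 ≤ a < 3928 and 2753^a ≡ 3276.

1522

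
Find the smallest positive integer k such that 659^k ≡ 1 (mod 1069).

The order of 659 must divide p − 1 = 1068 = 2^2 · 3 · 89.
Divisors: 1, 2, 3, 4, 6, 12, 89, 178, 267, 356, 534, 1068.
Check each in increasing order: 659^1 ≡ 659;  659^2 ≡ 267;  659^3 ≡ 637;  659^4 ≡ 735;  659^6 ≡ 618;  659^12 ≡ 291;  659^89 ≡ 1.
Smallest exponent giving 1 is 89.

89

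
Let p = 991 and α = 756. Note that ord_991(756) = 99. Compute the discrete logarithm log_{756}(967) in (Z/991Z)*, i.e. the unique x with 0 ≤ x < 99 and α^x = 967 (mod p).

69

Baby-step giant-step with m = ceil(sqrt(99)) = 10.
Baby table (756^j mod 991 for j=0..9):
  0:1  1:756  2:720  3:261  4:107  5:621  6:733  7:179
  8:548  9:50
Giant step factor: 756^(-10) ≡ 663 (mod 991).
Scan 967·663^i mod 991 for i = 0, 1, …:
  i=0: 967   i=1: 935   i=2: 530   i=3: 576
  i=4: 353   i=5: 163   i=6: 50
Match at i=6, j=9: x = 6·10 + 9 = 69.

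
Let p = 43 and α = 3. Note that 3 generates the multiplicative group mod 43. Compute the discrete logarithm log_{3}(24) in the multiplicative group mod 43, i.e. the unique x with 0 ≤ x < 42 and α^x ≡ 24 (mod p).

40

Baby-step giant-step with m = ceil(sqrt(42)) = 7.
Baby table (3^j mod 43 for j=0..6):
  0:1  1:3  2:9  3:27  4:38  5:28  6:41
Giant step factor: 3^(-7) ≡ 7 (mod 43).
Scan 24·7^i mod 43 for i = 0, 1, …:
  i=0: 24   i=1: 39   i=2: 15   i=3: 19
  i=4: 4   i=5: 28
Match at i=5, j=5: x = 5·7 + 5 = 40.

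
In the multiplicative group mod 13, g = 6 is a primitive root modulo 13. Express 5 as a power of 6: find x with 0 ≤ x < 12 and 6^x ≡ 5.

Successive powers of 6 modulo 13:
  6^0=1  6^1=6  6^2=10  6^3=8  6^4=9  6^5=2
  6^6=12  6^7=7  6^8=3  6^9=5
So 6^9 ≡ 5 (mod 13), giving x = 9.

9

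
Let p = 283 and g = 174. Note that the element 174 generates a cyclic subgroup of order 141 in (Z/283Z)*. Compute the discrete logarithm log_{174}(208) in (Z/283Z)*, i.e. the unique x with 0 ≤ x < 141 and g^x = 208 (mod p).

Baby-step giant-step with m = ceil(sqrt(141)) = 12.
Baby table (174^j mod 283 for j=0..11):
  0:1  1:174  2:278  3:262  4:25  5:105  6:158  7:41
  8:59  9:78  10:271  11:176
Giant step factor: 174^(-12) ≡ 250 (mod 283).
Scan 208·250^i mod 283 for i = 0, 1, …:
  i=0: 208   i=1: 211   i=2: 112   i=3: 266
  i=4: 278
Match at i=4, j=2: x = 4·12 + 2 = 50.

50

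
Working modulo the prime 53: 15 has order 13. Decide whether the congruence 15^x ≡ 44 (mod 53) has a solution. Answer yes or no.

yes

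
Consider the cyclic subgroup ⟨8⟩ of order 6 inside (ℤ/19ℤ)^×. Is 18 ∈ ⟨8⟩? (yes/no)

⟨8⟩ has order 6; its elements mod 19 are {1, 7, 8, 11, 12, 18}.
18 is in this set.

yes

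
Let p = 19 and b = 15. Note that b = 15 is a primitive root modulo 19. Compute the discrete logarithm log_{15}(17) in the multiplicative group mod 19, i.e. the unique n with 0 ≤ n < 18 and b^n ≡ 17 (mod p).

14

Successive powers of 15 modulo 19:
  15^0=1  15^1=15  15^2=16  15^3=12  15^4=9  15^5=2
  15^6=11  15^7=13  15^8=5  15^9=18  15^10=4  15^11=3
  15^12=7  15^13=10  15^14=17
So 15^14 ≡ 17 (mod 19), giving n = 14.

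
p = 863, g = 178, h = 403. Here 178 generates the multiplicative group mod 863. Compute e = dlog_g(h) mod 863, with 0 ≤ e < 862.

421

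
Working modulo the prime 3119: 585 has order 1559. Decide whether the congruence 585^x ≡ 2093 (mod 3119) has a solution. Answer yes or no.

no

2093 ∈ ⟨585⟩ iff 2093^1559 ≡ 1 (mod 3119), since |⟨585⟩| = 1559.
2093^1559 mod 3119 = 3118.
Since 3118 ≠ 1, 2093 does not lie in the subgroup.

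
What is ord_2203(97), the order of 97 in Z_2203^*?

734

The order of 97 must divide p − 1 = 2202 = 2 · 3 · 367.
Divisors: 1, 2, 3, 6, 367, 734, 1101, 2202.
Check each in increasing order: 97^1 ≡ 97;  97^2 ≡ 597;  97^3 ≡ 631;  97^6 ≡ 1621;  97^367 ≡ 2202;  97^734 ≡ 1.
Smallest exponent giving 1 is 734.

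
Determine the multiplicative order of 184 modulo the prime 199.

99

The order of 184 must divide p − 1 = 198 = 2 · 3^2 · 11.
Divisors: 1, 2, 3, 6, 9, 11, 18, 22, 33, 66, 99, 198.
Check each in increasing order: 184^1 ≡ 184;  184^2 ≡ 26;  184^3 ≡ 8;  184^6 ≡ 64;  184^9 ≡ 114;  184^11 ≡ 178;  184^18 ≡ 61;  184^22 ≡ 43;  184^33 ≡ 92;  184^66 ≡ 106;  184^99 ≡ 1.
Smallest exponent giving 1 is 99.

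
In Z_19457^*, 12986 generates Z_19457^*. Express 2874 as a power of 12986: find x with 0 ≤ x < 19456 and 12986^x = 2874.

12783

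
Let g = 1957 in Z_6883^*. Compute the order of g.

6882

The order of 1957 must divide p − 1 = 6882 = 2 · 3 · 31 · 37.
Divisors: 1, 2, 3, 6, 31, 37, 62, 74, 93, 111, 186, 222, 1147, 2294, 3441, 6882.
Check each in increasing order: 1957^1 ≡ 1957;  1957^2 ≡ 2901;  1957^3 ≡ 5665;  1957^6 ≡ 3679;  1957^31 ≡ 5687;  1957^37 ≡ 5036;  1957^62 ≡ 5635;  1957^74 ≡ 4324;  1957^93 ≡ 5880;  1957^111 ≡ 4735;  1957^186 ≡ 1091;  1957^222 ≡ 2294;  1957^1147 ≡ 6664;  1957^2294 ≡ 6663;  1957^3441 ≡ 6882;  1957^6882 ≡ 1.
Smallest exponent giving 1 is 6882.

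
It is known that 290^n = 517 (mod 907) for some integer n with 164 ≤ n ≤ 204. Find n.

180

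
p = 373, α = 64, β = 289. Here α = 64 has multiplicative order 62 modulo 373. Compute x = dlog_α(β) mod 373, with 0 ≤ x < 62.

42

Baby-step giant-step with m = ceil(sqrt(62)) = 8.
Baby table (64^j mod 373 for j=0..7):
  0:1  1:64  2:366  3:298  4:49  5:152  6:30  7:55
Giant step factor: 64^(-8) ≡ 119 (mod 373).
Scan 289·119^i mod 373 for i = 0, 1, …:
  i=0: 289   i=1: 75   i=2: 346   i=3: 144
  i=4: 351   i=5: 366
Match at i=5, j=2: x = 5·8 + 2 = 42.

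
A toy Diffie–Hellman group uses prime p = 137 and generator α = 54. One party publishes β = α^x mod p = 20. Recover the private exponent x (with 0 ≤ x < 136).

Baby-step giant-step with m = ceil(sqrt(136)) = 12.
Baby table (54^j mod 137 for j=0..11):
  0:1  1:54  2:39  3:51  4:14  5:71  6:135  7:29
  8:59  9:35  10:109  11:132
Giant step factor: 54^(-12) ≡ 103 (mod 137).
Scan 20·103^i mod 137 for i = 0, 1, …:
  i=0: 20   i=1: 5   i=2: 104   i=3: 26
  i=4: 75   i=5: 53   i=6: 116   i=7: 29
Match at i=7, j=7: x = 7·12 + 7 = 91.

91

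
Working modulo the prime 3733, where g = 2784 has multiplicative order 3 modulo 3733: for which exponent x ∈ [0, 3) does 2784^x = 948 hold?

Successive powers of 2784 modulo 3733:
  2784^0=1  2784^1=2784  2784^2=948
So 2784^2 ≡ 948 (mod 3733), giving x = 2.

2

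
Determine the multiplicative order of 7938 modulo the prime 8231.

The order of 7938 must divide p − 1 = 8230 = 2 · 5 · 823.
Divisors: 1, 2, 5, 10, 823, 1646, 4115, 8230.
Check each in increasing order: 7938^1 ≡ 7938;  7938^2 ≡ 3539;  7938^5 ≡ 7925;  7938^10 ≡ 3095;  7938^823 ≡ 7228;  7938^1646 ≡ 1827;  7938^4115 ≡ 1.
Smallest exponent giving 1 is 4115.

4115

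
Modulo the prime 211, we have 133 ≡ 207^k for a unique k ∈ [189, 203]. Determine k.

Compute 207^189 mod 211 = 140, then multiply by 207 repeatedly:
  207^189=140  207^190=73  207^191=130  207^192=113  207^193=181
  207^194=120  207^195=153  207^196=21  207^197=127  207^198=125
  207^199=133
Found 133 at exponent 199.

199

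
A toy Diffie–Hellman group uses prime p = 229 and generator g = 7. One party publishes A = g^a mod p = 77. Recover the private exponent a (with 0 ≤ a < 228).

43

Baby-step giant-step with m = ceil(sqrt(228)) = 16.
Baby table (7^j mod 229 for j=0..15):
  0:1  1:7  2:49  3:114  4:111  5:90  6:172  7:59
  8:184  9:143  10:85  11:137  12:43  13:72  14:46  15:93
Giant step factor: 7^(-16) ≡ 159 (mod 229).
Scan 77·159^i mod 229 for i = 0, 1, …:
  i=0: 77   i=1: 106   i=2: 137
Match at i=2, j=11: a = 2·16 + 11 = 43.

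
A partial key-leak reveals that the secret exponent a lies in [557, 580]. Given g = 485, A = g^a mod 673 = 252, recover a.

Compute 485^557 mod 673 = 290, then multiply by 485 repeatedly:
  485^557=290  485^558=666  485^559=643  485^560=256  485^561=328
  485^562=252
Found 252 at exponent 562.

562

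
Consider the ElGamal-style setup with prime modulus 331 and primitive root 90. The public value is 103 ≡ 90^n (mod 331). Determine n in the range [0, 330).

Baby-step giant-step with m = ceil(sqrt(330)) = 19.
Baby table (90^j mod 331 for j=0..18):
  0:1  1:90  2:156  3:138  4:173  5:13  6:177  7:42
  8:139  9:263  10:169  11:315  12:215  13:152  14:109  15:211
  16:123  17:147  18:321
Giant step factor: 90^(-19) ≡ 210 (mod 331).
Scan 103·210^i mod 331 for i = 0, 1, …:
  i=0: 103   i=1: 115   i=2: 318   i=3: 249
  i=4: 323   i=5: 306   i=6: 46   i=7: 61
  i=8: 232   i=9: 63   i=10: 321
Match at i=10, j=18: n = 10·19 + 18 = 208.

208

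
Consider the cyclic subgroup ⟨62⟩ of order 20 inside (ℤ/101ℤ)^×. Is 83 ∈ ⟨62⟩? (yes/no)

no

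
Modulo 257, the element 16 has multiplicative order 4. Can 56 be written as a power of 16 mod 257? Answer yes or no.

no

56 ∈ ⟨16⟩ iff 56^4 ≡ 1 (mod 257), since |⟨16⟩| = 4.
56^4 mod 257 = 134.
Since 134 ≠ 1, 56 does not lie in the subgroup.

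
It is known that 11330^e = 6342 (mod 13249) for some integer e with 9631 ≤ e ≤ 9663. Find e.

Compute 11330^9631 mod 13249 = 11422, then multiply by 11330 repeatedly:
  11330^9631=11422  11330^9632=8277  11330^9633=1988  11330^9634=740  11330^9635=10832
  11330^9636=1073  11330^9637=7757  11330^9638=6193  11330^9639=13235  11330^9640=368
  11330^9641=9254  11330^9642=8483  11330^9643=4144  11330^9644=10313  11330^9645=3359
  11330^9646=6342
Found 6342 at exponent 9646.

9646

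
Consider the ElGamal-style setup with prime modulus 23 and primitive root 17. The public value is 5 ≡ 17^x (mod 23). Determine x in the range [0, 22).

19

Successive powers of 17 modulo 23:
  17^0=1  17^1=17  17^2=13  17^3=14  17^4=8  17^5=21
  17^6=12  17^7=20  17^8=18  17^9=7  17^10=4  17^11=22
  17^12=6  17^13=10  17^14=9  17^15=15  17^16=2  17^17=11
  17^18=3  17^19=5
So 17^19 ≡ 5 (mod 23), giving x = 19.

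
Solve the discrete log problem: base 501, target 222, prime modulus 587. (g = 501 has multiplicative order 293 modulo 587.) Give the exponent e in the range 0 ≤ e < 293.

122

Baby-step giant-step with m = ceil(sqrt(293)) = 18.
Baby table (501^j mod 587 for j=0..17):
  0:1  1:501  2:352  3:252  4:47  5:67  6:108  7:104
  8:448  9:214  10:380  11:192  12:511  13:79  14:250  15:219
  16:537  17:191
Giant step factor: 501^(-18) ≡ 411 (mod 587).
Scan 222·411^i mod 587 for i = 0, 1, …:
  i=0: 222   i=1: 257   i=2: 554   i=3: 525
  i=4: 346   i=5: 152   i=6: 250
Match at i=6, j=14: e = 6·18 + 14 = 122.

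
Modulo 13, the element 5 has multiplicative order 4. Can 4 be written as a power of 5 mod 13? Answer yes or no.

no

⟨5⟩ has order 4; its elements mod 13 are {1, 5, 8, 12}.
4 is not in this set.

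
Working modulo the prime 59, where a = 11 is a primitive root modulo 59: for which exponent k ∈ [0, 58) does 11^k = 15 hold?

Baby-step giant-step with m = ceil(sqrt(58)) = 8.
Baby table (11^j mod 59 for j=0..7):
  0:1  1:11  2:3  3:33  4:9  5:40  6:27  7:2
Giant step factor: 11^(-8) ≡ 51 (mod 59).
Scan 15·51^i mod 59 for i = 0, 1, …:
  i=0: 15   i=1: 57   i=2: 16   i=3: 49
  i=4: 21   i=5: 9
Match at i=5, j=4: k = 5·8 + 4 = 44.

44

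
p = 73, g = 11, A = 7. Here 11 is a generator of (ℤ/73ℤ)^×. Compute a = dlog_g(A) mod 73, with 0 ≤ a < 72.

Successive powers of 11 modulo 73:
  11^0=1  11^1=11  11^2=48  11^3=17  11^4=41  11^5=13
  11^6=70  11^7=40  11^8=2  11^9=22  11^10=23  11^11=34
  11^12=9  11^13=26  11^14=67  11^15=7
So 11^15 ≡ 7 (mod 73), giving a = 15.

15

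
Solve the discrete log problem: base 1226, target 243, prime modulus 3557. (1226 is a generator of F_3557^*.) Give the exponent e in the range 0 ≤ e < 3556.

167

Baby-step giant-step with m = ceil(sqrt(3556)) = 60.
Baby table (1226^j mod 3557 for j=0..59):
  0:1  1:1226  2:2022  3:3300  4:1491  5:3225  6:2023  7:969
  8:3513  9:2968  10:3514  11:637  12:1979  13:380  14:3470  15:48
  16:1936  17:1017  18:1892  19:428  20:1849  21:1065  22:271  23:1445
  24:184  25:1493  26:2120  27:2510  28:455  29:2938  30:2304  31:446
  32:2575  33:1891  34:2759  35:3384  36:1322  37:2337  38:1777  39:1718
  40:524  41:2164  42:3099  43:498  44:2301  45:325  46:66  47:2662
  48:1843  49:823  50:2367  51:2987  52:1909  53:3485  54:653  55:253
  56:719  57:2915  58:2562  59:181
Giant step factor: 1226^(-60) ≡ 70 (mod 3557).
Scan 243·70^i mod 3557 for i = 0, 1, …:
  i=0: 243   i=1: 2782   i=2: 2662
Match at i=2, j=47: e = 2·60 + 47 = 167.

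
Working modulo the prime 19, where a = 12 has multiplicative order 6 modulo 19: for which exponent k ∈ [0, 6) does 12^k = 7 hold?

4

Successive powers of 12 modulo 19:
  12^0=1  12^1=12  12^2=11  12^3=18  12^4=7
So 12^4 ≡ 7 (mod 19), giving k = 4.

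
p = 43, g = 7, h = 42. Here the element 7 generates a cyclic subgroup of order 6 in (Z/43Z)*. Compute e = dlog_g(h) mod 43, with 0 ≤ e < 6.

3

Successive powers of 7 modulo 43:
  7^0=1  7^1=7  7^2=6  7^3=42
So 7^3 ≡ 42 (mod 43), giving e = 3.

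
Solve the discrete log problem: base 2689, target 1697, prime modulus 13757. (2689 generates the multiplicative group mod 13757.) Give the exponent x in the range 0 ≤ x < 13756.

Baby-step giant-step with m = ceil(sqrt(13756)) = 118.
Baby table (2689^j mod 13757 for j=0..117):
  0:1  1:2689  2:8296  3:7847  4:11102  5:588  6:12834  7:8070
  8:5441  9:7158  10:1819  11:7556  12:12752  13:7684  14:13019  15:10283
  16:13174  17:611  18:5896  19:6280  20:7081  21:1121  22:1586  23:84
  24:5764  25:9014  26:12569  27:10849  28:8121  29:5010  30:3787  31:3063
  32:9721  33:1469  34:1882  35:11879  36:12634  37:6793  38:10838  39:6056
  40:10053  41:12  42:4754  43:3253  44:11622  45:9411  46:7056  47:2681
  48:541  49:10264  50:3354  51:8071  52:8130  53:1697  54:9666  55:4901
  56:13340  57:6761  58:7332  59:1967  60:6575  61:2430  62:13452  63:5275
  64:1008  65:383  66:11869  67:13258  68:6375  69:1153  70:5092  71:4173
  72:9242  73:6596  74:3871  75:8827  76:4978  77:281  78:12731  79:6243
  80:3887  81:10580  82:144  83:2020  84:11522  85:1894  86:2876  87:2130
  88:4658  89:6492  90:13112  91:12734  92:553  93:1261  94:6607  95:5936
  96:3784  97:8753  98:12347  99:5442  100:9847  101:10115  102:1646  103:10097
  104:8272  105:12096  106:4596  107:4858  108:7769  109:7715  110:79  111:6076
  112:8805  113:848  114:10367  115:5181  116:9625  117:4708
Giant step factor: 2689^(-118) ≡ 8694 (mod 13757).
Scan 1697·8694^i mod 13757 for i = 0, 1, …:
  i=0: 1697
Match at i=0, j=53: x = 0·118 + 53 = 53.

53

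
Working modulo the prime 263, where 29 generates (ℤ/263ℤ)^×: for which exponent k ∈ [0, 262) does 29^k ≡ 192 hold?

86

Baby-step giant-step with m = ceil(sqrt(262)) = 17.
Baby table (29^j mod 263 for j=0..16):
  0:1  1:29  2:52  3:193  4:74  5:42  6:166  7:80
  8:216  9:215  10:186  11:134  12:204  13:130  14:88  15:185
  16:105
Giant step factor: 29^(-17) ≡ 154 (mod 263).
Scan 192·154^i mod 263 for i = 0, 1, …:
  i=0: 192   i=1: 112   i=2: 153   i=3: 155
  i=4: 200   i=5: 29
Match at i=5, j=1: k = 5·17 + 1 = 86.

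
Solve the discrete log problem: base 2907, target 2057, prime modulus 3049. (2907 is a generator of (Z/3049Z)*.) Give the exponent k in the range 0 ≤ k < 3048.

2989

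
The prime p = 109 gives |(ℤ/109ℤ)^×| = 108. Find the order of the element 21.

27

The order of 21 must divide p − 1 = 108 = 2^2 · 3^3.
Divisors: 1, 2, 3, 4, 6, 9, 12, 18, 27, 36, 54, 108.
Check each in increasing order: 21^1 ≡ 21;  21^2 ≡ 5;  21^3 ≡ 105;  21^4 ≡ 25;  21^6 ≡ 16;  21^9 ≡ 45;  21^12 ≡ 38;  21^18 ≡ 63;  21^27 ≡ 1.
Smallest exponent giving 1 is 27.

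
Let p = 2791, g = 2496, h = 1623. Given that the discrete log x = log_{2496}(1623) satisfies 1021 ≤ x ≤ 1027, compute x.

Compute 2496^1021 mod 2791 = 298, then multiply by 2496 repeatedly:
  2496^1021=298  2496^1022=1402  2496^1023=2269  2496^1024=485  2496^1025=2057
  2496^1026=1623
Found 1623 at exponent 1026.

1026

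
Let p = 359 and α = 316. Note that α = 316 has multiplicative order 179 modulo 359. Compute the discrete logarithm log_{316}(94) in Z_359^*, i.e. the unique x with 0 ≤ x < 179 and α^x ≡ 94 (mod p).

28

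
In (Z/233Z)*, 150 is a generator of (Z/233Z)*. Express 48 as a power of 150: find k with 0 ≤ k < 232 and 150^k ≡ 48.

155

Baby-step giant-step with m = ceil(sqrt(232)) = 16.
Baby table (150^j mod 233 for j=0..15):
  0:1  1:150  2:132  3:228  4:182  5:39  6:25  7:22
  8:38  9:108  10:123  11:43  12:159  13:84  14:18  15:137
Giant step factor: 150^(-16) ≡ 76 (mod 233).
Scan 48·76^i mod 233 for i = 0, 1, …:
  i=0: 48   i=1: 153   i=2: 211   i=3: 192
  i=4: 146   i=5: 145   i=6: 69   i=7: 118
  i=8: 114   i=9: 43
Match at i=9, j=11: k = 9·16 + 11 = 155.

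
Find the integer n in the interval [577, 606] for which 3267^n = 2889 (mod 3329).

Compute 3267^577 mod 3329 = 1569, then multiply by 3267 repeatedly:
  3267^577=1569  3267^578=2592  3267^579=2417  3267^580=3280  3267^581=3038
  3267^582=1397  3267^583=3269  3267^584=391  3267^585=2390  3267^586=1625
  3267^587=2449  3267^588=1296  3267^589=2873  3267^590=1640  3267^591=1519
  3267^592=2363  3267^593=3299  3267^594=1860  3267^595=1195  3267^596=2477
  3267^597=2889
Found 2889 at exponent 597.

597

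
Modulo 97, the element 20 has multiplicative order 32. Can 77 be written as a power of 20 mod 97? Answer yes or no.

yes

77 ∈ ⟨20⟩ iff 77^32 ≡ 1 (mod 97), since |⟨20⟩| = 32.
77^32 mod 97 = 1.
Since 1 = 1, 77 lies in the subgroup.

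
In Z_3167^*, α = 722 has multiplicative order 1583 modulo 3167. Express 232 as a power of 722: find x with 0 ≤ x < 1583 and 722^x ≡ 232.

Baby-step giant-step with m = ceil(sqrt(1583)) = 40.
Baby table (722^j mod 3167 for j=0..39):
  0:1  1:722  2:1896  3:768  4:271  5:2475  6:762  7:2273
  8:600  9:2488  10:647  11:1585  12:1083  13:2844  14:1152  15:1990
  16:2129  17:1143  18:1826  19:900  20:565  21:2554  22:794  23:41
  24:1099  25:1728  26:2985  27:1610  28:131  29:2739  30:1350  31:2431
  32:664  33:1191  34:1645  35:65  36:2592  37:2894  38:2415  39:1780
Giant step factor: 722^(-40) ≡ 1031 (mod 3167).
Scan 232·1031^i mod 3167 for i = 0, 1, …:
  i=0: 232   i=1: 1667   i=2: 2163   i=3: 485
  i=4: 2816   i=5: 2324   i=6: 1792   i=7: 1191
Match at i=7, j=33: x = 7·40 + 33 = 313.

313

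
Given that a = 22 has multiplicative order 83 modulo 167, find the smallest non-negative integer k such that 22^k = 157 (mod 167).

36

Baby-step giant-step with m = ceil(sqrt(83)) = 10.
Baby table (22^j mod 167 for j=0..9):
  0:1  1:22  2:150  3:127  4:122  5:12  6:97  7:130
  8:21  9:128
Giant step factor: 22^(-10) ≡ 29 (mod 167).
Scan 157·29^i mod 167 for i = 0, 1, …:
  i=0: 157   i=1: 44   i=2: 107   i=3: 97
Match at i=3, j=6: k = 3·10 + 6 = 36.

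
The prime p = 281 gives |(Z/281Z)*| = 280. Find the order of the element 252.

35

The order of 252 must divide p − 1 = 280 = 2^3 · 5 · 7.
Divisors: 1, 2, 4, 5, 7, 8, 10, 14, 20, 28, 35, 40, 56, 70, 140, 280.
Check each in increasing order: 252^1 ≡ 252;  252^2 ≡ 279;  252^4 ≡ 4;  252^5 ≡ 165;  252^7 ≡ 232;  252^8 ≡ 16;  252^10 ≡ 249;  252^14 ≡ 153;  252^20 ≡ 181;  252^28 ≡ 86;  252^35 ≡ 1.
Smallest exponent giving 1 is 35.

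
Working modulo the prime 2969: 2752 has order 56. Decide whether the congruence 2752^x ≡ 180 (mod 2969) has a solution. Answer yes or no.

180 ∈ ⟨2752⟩ iff 180^56 ≡ 1 (mod 2969), since |⟨2752⟩| = 56.
180^56 mod 2969 = 1290.
Since 1290 ≠ 1, 180 does not lie in the subgroup.

no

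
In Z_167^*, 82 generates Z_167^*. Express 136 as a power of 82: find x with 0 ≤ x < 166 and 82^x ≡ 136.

Baby-step giant-step with m = ceil(sqrt(166)) = 13.
Baby table (82^j mod 167 for j=0..12):
  0:1  1:82  2:44  3:101  4:99  5:102  6:14  7:146
  8:115  9:78  10:50  11:92  12:29
Giant step factor: 82^(-13) ≡ 71 (mod 167).
Scan 136·71^i mod 167 for i = 0, 1, …:
  i=0: 136   i=1: 137   i=2: 41   i=3: 72
  i=4: 102
Match at i=4, j=5: x = 4·13 + 5 = 57.

57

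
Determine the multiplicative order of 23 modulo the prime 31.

10

The order of 23 must divide p − 1 = 30 = 2 · 3 · 5.
Divisors: 1, 2, 3, 5, 6, 10, 15, 30.
Check each in increasing order: 23^1 ≡ 23;  23^2 ≡ 2;  23^3 ≡ 15;  23^5 ≡ 30;  23^6 ≡ 8;  23^10 ≡ 1.
Smallest exponent giving 1 is 10.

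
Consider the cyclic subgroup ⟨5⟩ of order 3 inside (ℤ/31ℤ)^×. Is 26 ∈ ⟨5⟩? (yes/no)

no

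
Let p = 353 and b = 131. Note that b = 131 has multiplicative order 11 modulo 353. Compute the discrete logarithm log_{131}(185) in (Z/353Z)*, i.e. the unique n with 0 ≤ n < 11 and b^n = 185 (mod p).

8

Successive powers of 131 modulo 353:
  131^0=1  131^1=131  131^2=217  131^3=187  131^4=140  131^5=337
  131^6=22  131^7=58  131^8=185
So 131^8 ≡ 185 (mod 353), giving n = 8.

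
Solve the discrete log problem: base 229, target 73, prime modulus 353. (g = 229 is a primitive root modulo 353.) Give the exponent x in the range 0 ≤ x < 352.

36

Baby-step giant-step with m = ceil(sqrt(352)) = 19.
Baby table (229^j mod 353 for j=0..18):
  0:1  1:229  2:197  3:282  4:332  5:133  6:99  7:79
  8:88  9:31  10:39  11:106  12:270  13:55  14:240  15:245
  16:331  17:257  18:255
Giant step factor: 229^(-19) ≡ 313 (mod 353).
Scan 73·313^i mod 353 for i = 0, 1, …:
  i=0: 73   i=1: 257
Match at i=1, j=17: x = 1·19 + 17 = 36.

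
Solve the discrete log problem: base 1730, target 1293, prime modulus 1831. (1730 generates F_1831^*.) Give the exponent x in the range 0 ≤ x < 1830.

1001

Baby-step giant-step with m = ceil(sqrt(1830)) = 43.
Baby table (1730^j mod 1831 for j=0..42):
  0:1  1:1730  2:1046  3:552  4:1009  5:627  6:758  7:344
  8:45  9:948  10:1295  11:1037  12:1461  13:750  14:1152  15:832
  16:194  17:547  18:1514  19:890  20:1660  21:792  22:572  23:820
  24:1406  25:812  26:383  27:1599  28:1460  29:851  30:106  31:280
  32:1016  33:1751  34:756  35:546  36:1615  37:1675  38:1108  39:1614
  40:1776  41:62  42:1062
Giant step factor: 1730^(-43) ≡ 1196 (mod 1831).
Scan 1293·1196^i mod 1831 for i = 0, 1, …:
  i=0: 1293   i=1: 1064   i=2: 1830   i=3: 635
  i=4: 1426   i=5: 835   i=6: 765   i=7: 1271
  i=8: 386   i=9: 244     …   i=22: 15
  i=23: 1461
Match at i=23, j=12: x = 23·43 + 12 = 1001.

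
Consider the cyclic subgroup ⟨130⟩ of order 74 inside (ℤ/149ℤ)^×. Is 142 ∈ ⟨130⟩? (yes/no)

yes

142 ∈ ⟨130⟩ iff 142^74 ≡ 1 (mod 149), since |⟨130⟩| = 74.
142^74 mod 149 = 1.
Since 1 = 1, 142 lies in the subgroup.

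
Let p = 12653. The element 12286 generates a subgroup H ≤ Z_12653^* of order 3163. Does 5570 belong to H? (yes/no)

5570 ∈ ⟨12286⟩ iff 5570^3163 ≡ 1 (mod 12653), since |⟨12286⟩| = 3163.
5570^3163 mod 12653 = 7560.
Since 7560 ≠ 1, 5570 does not lie in the subgroup.

no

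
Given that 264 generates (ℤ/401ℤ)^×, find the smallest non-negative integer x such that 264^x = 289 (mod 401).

142

Baby-step giant-step with m = ceil(sqrt(400)) = 20.
Baby table (264^j mod 401 for j=0..19):
  0:1  1:264  2:323  3:260  4:69  5:171  6:232  7:296
  8:350  9:170  10:369  11:374  12:90  13:101  14:198  15:142
  16:195  17:152  18:28  19:174
Giant step factor: 264^(-20) ≡ 56 (mod 401).
Scan 289·56^i mod 401 for i = 0, 1, …:
  i=0: 289   i=1: 144   i=2: 44   i=3: 58
  i=4: 40   i=5: 235   i=6: 328   i=7: 323
Match at i=7, j=2: x = 7·20 + 2 = 142.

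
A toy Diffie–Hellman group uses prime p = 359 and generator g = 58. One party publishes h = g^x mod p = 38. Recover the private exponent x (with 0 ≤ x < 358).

83

Baby-step giant-step with m = ceil(sqrt(358)) = 19.
Baby table (58^j mod 359 for j=0..18):
  0:1  1:58  2:133  3:175  4:98  5:299  6:110  7:277
  8:270  9:223  10:10  11:221  12:253  13:314  14:262  15:118
  16:23  17:257  18:187
Giant step factor: 58^(-19) ≡ 137 (mod 359).
Scan 38·137^i mod 359 for i = 0, 1, …:
  i=0: 38   i=1: 180   i=2: 248   i=3: 230
  i=4: 277
Match at i=4, j=7: x = 4·19 + 7 = 83.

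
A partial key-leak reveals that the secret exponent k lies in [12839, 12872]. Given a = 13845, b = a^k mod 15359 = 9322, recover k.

12867

Compute 13845^12839 mod 15359 = 4683, then multiply by 13845 repeatedly:
  13845^12839=4683  13845^12840=5796  13845^12841=10204  13845^12842=2298  13845^12843=7321
  13845^12844=5204  13845^12845=311  13845^12846=5275  13845^12847=330  13845^12848=7227
  13845^12849=9289  13845^12850=5298  13845^12851=11585  13845^12852=288  13845^12853=9379
  13845^12854=7269  13845^12855=7137  13845^12856=7318  13845^12857=9746  13845^12858=4555
  13845^12859=15280  13845^12860=12093  13845^12861=14485  13845^12862=2362  13845^12863=2579
  13845^12864=11939  13845^12865=1897  13845^12866=75  13845^12867=9322
Found 9322 at exponent 12867.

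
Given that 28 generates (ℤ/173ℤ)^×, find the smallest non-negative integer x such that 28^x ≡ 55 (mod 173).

Baby-step giant-step with m = ceil(sqrt(172)) = 14.
Baby table (28^j mod 173 for j=0..13):
  0:1  1:28  2:92  3:154  4:160  5:155  6:15  7:74
  8:169  9:61  10:151  11:76  12:52  13:72
Giant step factor: 28^(-14) ≡ 49 (mod 173).
Scan 55·49^i mod 173 for i = 0, 1, …:
  i=0: 55   i=1: 100   i=2: 56   i=3: 149
  i=4: 35   i=5: 158   i=6: 130   i=7: 142
  i=8: 38   i=9: 132   i=10: 67   i=11: 169
Match at i=11, j=8: x = 11·14 + 8 = 162.

162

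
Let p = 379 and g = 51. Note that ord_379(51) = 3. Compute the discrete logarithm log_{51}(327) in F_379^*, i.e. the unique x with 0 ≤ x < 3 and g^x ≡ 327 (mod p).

2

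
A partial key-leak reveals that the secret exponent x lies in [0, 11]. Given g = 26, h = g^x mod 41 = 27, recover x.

Compute 26^0 mod 41 = 1, then multiply by 26 repeatedly:
  26^0=1  26^1=26  26^2=20  26^3=28  26^4=31
  26^5=27
Found 27 at exponent 5.

5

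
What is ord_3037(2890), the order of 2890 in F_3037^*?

1518

The order of 2890 must divide p − 1 = 3036 = 2^2 · 3 · 11 · 23.
Divisors: 1, 2, 3, 4, 6, 11, 12, 22, 23, 33, 44, 46, 66, 69, 92, 132, 138, 253, 276, 506, 759, 1012, 1518, 3036.
Check each in increasing order: 2890^1 ≡ 2890;  2890^2 ≡ 350;  2890^3 ≡ 179;  2890^4 ≡ 1020;  2890^6 ≡ 1671;  2890^11 ≡ 2760;  2890^12 ≡ 1238;  2890^22 ≡ 804;  2890^23 ≡ 255;  2890^33 ≡ 2030;  2890^44 ≡ 2572;  2890^46 ≡ 1248;  2890^66 ≡ 2728;  2890^69 ≡ 2392;  2890^92 ≡ 2560;  2890^132 ≡ 1334;  2890^138 ≡ 2993;  2890^253 ≡ 746;  2890^276 ≡ 1936;  2890^506 ≡ 745;  2890^759 ≡ 3036;  2890^1012 ≡ 2291;  2890^1518 ≡ 1.
Smallest exponent giving 1 is 1518.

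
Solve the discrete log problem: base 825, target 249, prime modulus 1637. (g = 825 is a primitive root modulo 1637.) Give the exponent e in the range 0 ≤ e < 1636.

Baby-step giant-step with m = ceil(sqrt(1636)) = 41.
Baby table (825^j mod 1637 for j=0..40):
  0:1  1:825  2:1270  3:70  4:455  5:502  6:1626  7:747
  8:763  9:867  10:1543  11:1026  12:121  13:1605  14:1429  15:285
  16:1034  17:173  18:306  19:352  20:651  21:139  22:85  23:1371
  24:1545  25:1039  26:1024  27:108  28:702  29:1289  30:1012  31:30
  32:195  33:449  34:463  35:554  36:327  37:1307  38:1129  39:1609
  40:1455
Giant step factor: 825^(-41) ≡ 1006 (mod 1637).
Scan 249·1006^i mod 1637 for i = 0, 1, …:
  i=0: 249   i=1: 33   i=2: 458   i=3: 751
  i=4: 849   i=5: 1217   i=6: 1463   i=7: 115
  i=8: 1100   i=9: 1625   i=10: 1024
Match at i=10, j=26: e = 10·41 + 26 = 436.

436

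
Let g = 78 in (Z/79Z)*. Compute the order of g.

2

The order of 78 must divide p − 1 = 78 = 2 · 3 · 13.
Divisors: 1, 2, 3, 6, 13, 26, 39, 78.
Check each in increasing order: 78^1 ≡ 78;  78^2 ≡ 1.
Smallest exponent giving 1 is 2.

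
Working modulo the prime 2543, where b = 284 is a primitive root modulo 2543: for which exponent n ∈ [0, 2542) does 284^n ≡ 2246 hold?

2359

Baby-step giant-step with m = ceil(sqrt(2542)) = 51.
Baby table (284^j mod 2543 for j=0..50):
  0:1  1:284  2:1823  3:1503  4:2171  5:1158  6:825  7:344
  8:1062  9:1534  10:803  11:1725  12:1644  13:1527  14:1358  15:1679
  16:1295  17:1588  18:881  19:990  20:1430  21:1783  22:315  23:455
  24:2070  25:447  26:2341  27:1121  28:489  29:1554  30:1397  31:40
  32:1188  33:1716  34:1631  35:378  36:546  37:2484  38:1045  39:1792
  40:328  41:1604  42:339  43:2185  44:48  45:917  46:1042  47:940
  48:2488  49:2181  50:1455
Giant step factor: 284^(-51) ≡ 2107 (mod 2543).
Scan 2246·2107^i mod 2543 for i = 0, 1, …:
  i=0: 2246   i=1: 2342   i=2: 1174   i=3: 1822
  i=4: 1567   i=5: 855   i=6: 1041   i=7: 1321
  i=8: 1305   i=9: 652     …   i=45: 2522
  i=46: 1527
Match at i=46, j=13: n = 46·51 + 13 = 2359.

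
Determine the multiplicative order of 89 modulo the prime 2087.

1043

The order of 89 must divide p − 1 = 2086 = 2 · 7 · 149.
Divisors: 1, 2, 7, 14, 149, 298, 1043, 2086.
Check each in increasing order: 89^1 ≡ 89;  89^2 ≡ 1660;  89^7 ≡ 1800;  89^14 ≡ 976;  89^149 ≡ 1481;  89^298 ≡ 2011;  89^1043 ≡ 1.
Smallest exponent giving 1 is 1043.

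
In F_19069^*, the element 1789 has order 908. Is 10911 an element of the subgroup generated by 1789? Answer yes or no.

10911 ∈ ⟨1789⟩ iff 10911^908 ≡ 1 (mod 19069), since |⟨1789⟩| = 908.
10911^908 mod 19069 = 9668.
Since 9668 ≠ 1, 10911 does not lie in the subgroup.

no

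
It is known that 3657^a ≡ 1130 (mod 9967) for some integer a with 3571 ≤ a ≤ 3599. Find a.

Compute 3657^3571 mod 9967 = 5990, then multiply by 3657 repeatedly:
  3657^3571=5990  3657^3572=7931  3657^3573=9664  3657^3574=8233  3657^3575=7741
  3657^3576=2557  3657^3577=1903  3657^3578=2305  3657^3579=7270  3657^3580=4401
  3657^3581=7719  3657^3582=1839  3657^3583=7465  3657^3584=9859  3657^3585=3724
  3657^3586=3746  3657^3587=4464  3657^3588=8869  3657^3589=1315  3657^3590=4861
  3657^3591=5516  3657^3592=8771  3657^3593=1741  3657^3594=7891  3657^3595=2922
  3657^3596=1130
Found 1130 at exponent 3596.

3596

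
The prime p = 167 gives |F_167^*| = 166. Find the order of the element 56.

The order of 56 must divide p − 1 = 166 = 2 · 83.
Divisors: 1, 2, 83, 166.
Check each in increasing order: 56^1 ≡ 56;  56^2 ≡ 130;  56^83 ≡ 1.
Smallest exponent giving 1 is 83.

83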